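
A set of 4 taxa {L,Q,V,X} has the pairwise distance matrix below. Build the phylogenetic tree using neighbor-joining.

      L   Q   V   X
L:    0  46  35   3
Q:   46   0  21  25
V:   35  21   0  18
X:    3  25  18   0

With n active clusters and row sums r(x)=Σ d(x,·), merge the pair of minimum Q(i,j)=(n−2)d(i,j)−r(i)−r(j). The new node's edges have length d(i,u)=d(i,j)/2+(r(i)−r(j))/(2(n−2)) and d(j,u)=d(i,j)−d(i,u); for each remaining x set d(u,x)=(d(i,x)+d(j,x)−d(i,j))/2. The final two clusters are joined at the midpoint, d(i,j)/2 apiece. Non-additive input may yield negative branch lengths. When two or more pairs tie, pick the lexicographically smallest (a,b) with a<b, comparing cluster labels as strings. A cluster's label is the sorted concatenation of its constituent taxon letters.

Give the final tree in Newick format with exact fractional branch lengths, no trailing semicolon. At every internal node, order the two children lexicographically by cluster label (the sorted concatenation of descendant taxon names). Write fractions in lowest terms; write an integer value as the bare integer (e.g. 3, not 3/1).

1. join L+X (d=3, Q=-124) ⇒ LX; edges |L|=11, |X|=-8
  updated: d(LX,Q)=34, d(LX,V)=25
2. join LX+Q (d=34, Q=-80) ⇒ LQX; edges |LX|=19, |Q|=15
  updated: d(LQX,V)=6
3. join LQX+V (d=6) ⇒ LQVX; edges |LQX|=3, |V|=3
final tree: (((L:11,X:-8):19,Q:15):3,V:3)
total length: 43

(((L:11,X:-8):19,Q:15):3,V:3)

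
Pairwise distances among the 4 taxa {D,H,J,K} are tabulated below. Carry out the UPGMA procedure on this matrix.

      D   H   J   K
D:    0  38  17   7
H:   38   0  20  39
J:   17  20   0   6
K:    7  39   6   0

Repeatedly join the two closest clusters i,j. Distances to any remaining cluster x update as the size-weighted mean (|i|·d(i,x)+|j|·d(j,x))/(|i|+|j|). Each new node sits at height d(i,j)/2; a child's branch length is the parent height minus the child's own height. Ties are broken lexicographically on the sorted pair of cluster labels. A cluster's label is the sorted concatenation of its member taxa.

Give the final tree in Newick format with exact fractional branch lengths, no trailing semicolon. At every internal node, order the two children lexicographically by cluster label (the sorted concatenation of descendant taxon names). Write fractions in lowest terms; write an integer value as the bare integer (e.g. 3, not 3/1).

iteration 1: select J,K (d=6); attach at lengths (3, 3); label the merged cluster JK
  updated: d(D,JK)=12, d(H,JK)=59/2
iteration 2: select D,JK (d=12); attach at lengths (6, 3); label the merged cluster DJK
  updated: d(DJK,H)=97/3
iteration 3: select DJK,H (d=97/3); attach at lengths (61/6, 97/6); label the merged cluster DHJK
final tree: ((D:6,(J:3,K:3):3):61/6,H:97/6)
total length: 124/3

((D:6,(J:3,K:3):3):61/6,H:97/6)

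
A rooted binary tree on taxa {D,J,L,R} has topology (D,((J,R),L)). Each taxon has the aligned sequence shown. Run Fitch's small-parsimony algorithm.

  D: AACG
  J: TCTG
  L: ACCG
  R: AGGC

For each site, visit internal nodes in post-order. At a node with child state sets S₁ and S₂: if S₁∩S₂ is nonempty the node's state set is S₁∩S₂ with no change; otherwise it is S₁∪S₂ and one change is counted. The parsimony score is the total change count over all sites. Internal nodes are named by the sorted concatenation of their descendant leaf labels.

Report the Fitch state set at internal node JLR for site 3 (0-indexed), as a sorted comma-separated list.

site 0, node JR: J={T} ∪ R={A} → {A,T} (+1)
site 0, node JLR: JR={A,T} ∩ L={A} → {A} (+0)
site 0, node DJLR: D={A} ∩ JLR={A} → {A} (+0)
site 1, node JR: J={C} ∪ R={G} → {C,G} (+1)
site 1, node JLR: JR={C,G} ∩ L={C} → {C} (+0)
site 1, node DJLR: D={A} ∪ JLR={C} → {A,C} (+1)
site 2, node JR: J={T} ∪ R={G} → {G,T} (+1)
site 2, node JLR: JR={G,T} ∪ L={C} → {C,G,T} (+1)
site 2, node DJLR: D={C} ∩ JLR={C,G,T} → {C} (+0)
site 3, node JR: J={G} ∪ R={C} → {C,G} (+1)
site 3, node JLR: JR={C,G} ∩ L={G} → {G} (+0)
site 3, node DJLR: D={G} ∩ JLR={G} → {G} (+0)
per-site changes: [1, 2, 2, 1]; total = 6

G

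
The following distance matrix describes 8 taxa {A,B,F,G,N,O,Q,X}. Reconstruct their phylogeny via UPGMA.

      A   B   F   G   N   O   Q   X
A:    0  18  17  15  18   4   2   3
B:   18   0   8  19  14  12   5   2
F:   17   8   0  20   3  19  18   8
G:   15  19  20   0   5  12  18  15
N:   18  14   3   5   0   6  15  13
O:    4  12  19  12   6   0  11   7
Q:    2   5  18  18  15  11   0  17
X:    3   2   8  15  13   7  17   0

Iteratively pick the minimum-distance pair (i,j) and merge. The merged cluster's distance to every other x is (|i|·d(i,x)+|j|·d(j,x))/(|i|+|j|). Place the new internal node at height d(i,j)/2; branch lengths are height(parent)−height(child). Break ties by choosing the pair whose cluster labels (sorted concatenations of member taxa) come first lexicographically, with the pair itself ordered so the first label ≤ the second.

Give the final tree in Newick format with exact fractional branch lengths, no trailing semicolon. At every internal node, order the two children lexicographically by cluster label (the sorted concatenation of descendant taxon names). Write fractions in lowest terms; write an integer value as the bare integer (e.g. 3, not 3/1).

1. join A+Q (d=2) ⇒ AQ; edges |A|=1, |Q|=1
  updated: d(AQ,B)=23/2, d(AQ,F)=35/2, d(AQ,G)=33/2, d(AQ,N)=33/2, d(AQ,O)=15/2, d(AQ,X)=10
2. join B+X (d=2) ⇒ BX; edges |B|=1, |X|=1
  updated: d(AQ,BX)=43/4, d(BX,F)=8, d(BX,G)=17, d(BX,N)=27/2, d(BX,O)=19/2
3. join F+N (d=3) ⇒ FN; edges |F|=3/2, |N|=3/2
  updated: d(AQ,FN)=17, d(BX,FN)=43/4, d(FN,G)=25/2, d(FN,O)=25/2
4. join AQ+O (d=15/2) ⇒ AOQ; edges |AQ|=11/4, |O|=15/4
  updated: d(AOQ,BX)=31/3, d(AOQ,FN)=31/2, d(AOQ,G)=15
5. join AOQ+BX (d=31/3) ⇒ ABOQX; edges |AOQ|=17/12, |BX|=25/6
  updated: d(ABOQX,FN)=68/5, d(ABOQX,G)=79/5
6. join FN+G (d=25/2) ⇒ FGN; edges |FN|=19/4, |G|=25/4
  updated: d(ABOQX,FGN)=43/3
7. join ABOQX+FGN (d=43/3) ⇒ ABFGNOQX; edges |ABOQX|=2, |FGN|=11/12
final tree: ((((A:1,Q:1):11/4,O:15/4):17/12,(B:1,X:1):25/6):2,((F:3/2,N:3/2):19/4,G:25/4):11/12)
total length: 33

((((A:1,Q:1):11/4,O:15/4):17/12,(B:1,X:1):25/6):2,((F:3/2,N:3/2):19/4,G:25/4):11/12)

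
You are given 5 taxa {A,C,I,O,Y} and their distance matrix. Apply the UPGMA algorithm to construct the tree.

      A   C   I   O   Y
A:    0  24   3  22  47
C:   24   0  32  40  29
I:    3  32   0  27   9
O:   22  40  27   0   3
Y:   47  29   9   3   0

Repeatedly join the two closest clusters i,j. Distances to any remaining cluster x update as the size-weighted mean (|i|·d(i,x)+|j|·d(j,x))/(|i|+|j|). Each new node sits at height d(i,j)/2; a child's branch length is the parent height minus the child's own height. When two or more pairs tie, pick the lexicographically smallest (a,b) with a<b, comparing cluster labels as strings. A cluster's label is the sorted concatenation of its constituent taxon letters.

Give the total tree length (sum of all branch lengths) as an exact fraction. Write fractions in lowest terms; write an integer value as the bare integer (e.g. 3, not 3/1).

379/8

step 1: merge (A,I) at d=3; branch lengths A→3/2, I→3/2; new cluster AI
  updated: d(AI,C)=28, d(AI,O)=49/2, d(AI,Y)=28
step 2: merge (O,Y) at d=3; branch lengths O→3/2, Y→3/2; new cluster OY
  updated: d(AI,OY)=105/4, d(C,OY)=69/2
step 3: merge (AI,OY) at d=105/4; branch lengths AI→93/8, OY→93/8; new cluster AIOY
  updated: d(AIOY,C)=125/4
step 4: merge (AIOY,C) at d=125/4; branch lengths AIOY→5/2, C→125/8; new cluster ACIOY
final tree: (((A:3/2,I:3/2):93/8,(O:3/2,Y:3/2):93/8):5/2,C:125/8)
total length: 379/8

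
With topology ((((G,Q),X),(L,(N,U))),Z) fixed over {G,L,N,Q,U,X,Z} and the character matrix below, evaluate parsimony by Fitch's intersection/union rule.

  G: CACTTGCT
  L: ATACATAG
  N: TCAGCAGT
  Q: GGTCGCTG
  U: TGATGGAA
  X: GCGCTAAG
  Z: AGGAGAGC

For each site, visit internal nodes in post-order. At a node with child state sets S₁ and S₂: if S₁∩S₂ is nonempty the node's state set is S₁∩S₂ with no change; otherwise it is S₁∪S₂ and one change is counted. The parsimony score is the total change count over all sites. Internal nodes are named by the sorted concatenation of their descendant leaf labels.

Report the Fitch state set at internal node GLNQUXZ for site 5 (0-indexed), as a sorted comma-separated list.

GQ@0: {C} ∪ {G} = {C,G} (union, +1)
GQX@0: {C,G} ∩ {G} = {G} (intersection, +0)
NU@0: {T} ∩ {T} = {T} (intersection, +0)
LNU@0: {A} ∪ {T} = {A,T} (union, +1)
GLNQUX@0: {G} ∪ {A,T} = {A,G,T} (union, +1)
GLNQUXZ@0: {A,G,T} ∩ {A} = {A} (intersection, +0)
GQ@1: {A} ∪ {G} = {A,G} (union, +1)
GQX@1: {A,G} ∪ {C} = {A,C,G} (union, +1)
NU@1: {C} ∪ {G} = {C,G} (union, +1)
LNU@1: {T} ∪ {C,G} = {C,G,T} (union, +1)
GLNQUX@1: {A,C,G} ∩ {C,G,T} = {C,G} (intersection, +0)
GLNQUXZ@1: {C,G} ∩ {G} = {G} (intersection, +0)
GQ@2: {C} ∪ {T} = {C,T} (union, +1)
GQX@2: {C,T} ∪ {G} = {C,G,T} (union, +1)
NU@2: {A} ∩ {A} = {A} (intersection, +0)
LNU@2: {A} ∩ {A} = {A} (intersection, +0)
GLNQUX@2: {C,G,T} ∪ {A} = {A,C,G,T} (union, +1)
GLNQUXZ@2: {A,C,G,T} ∩ {G} = {G} (intersection, +0)
GQ@3: {T} ∪ {C} = {C,T} (union, +1)
GQX@3: {C,T} ∩ {C} = {C} (intersection, +0)
NU@3: {G} ∪ {T} = {G,T} (union, +1)
LNU@3: {C} ∪ {G,T} = {C,G,T} (union, +1)
GLNQUX@3: {C} ∩ {C,G,T} = {C} (intersection, +0)
GLNQUXZ@3: {C} ∪ {A} = {A,C} (union, +1)
GQ@4: {T} ∪ {G} = {G,T} (union, +1)
GQX@4: {G,T} ∩ {T} = {T} (intersection, +0)
NU@4: {C} ∪ {G} = {C,G} (union, +1)
LNU@4: {A} ∪ {C,G} = {A,C,G} (union, +1)
GLNQUX@4: {T} ∪ {A,C,G} = {A,C,G,T} (union, +1)
GLNQUXZ@4: {A,C,G,T} ∩ {G} = {G} (intersection, +0)
GQ@5: {G} ∪ {C} = {C,G} (union, +1)
GQX@5: {C,G} ∪ {A} = {A,C,G} (union, +1)
NU@5: {A} ∪ {G} = {A,G} (union, +1)
LNU@5: {T} ∪ {A,G} = {A,G,T} (union, +1)
GLNQUX@5: {A,C,G} ∩ {A,G,T} = {A,G} (intersection, +0)
GLNQUXZ@5: {A,G} ∩ {A} = {A} (intersection, +0)
GQ@6: {C} ∪ {T} = {C,T} (union, +1)
GQX@6: {C,T} ∪ {A} = {A,C,T} (union, +1)
NU@6: {G} ∪ {A} = {A,G} (union, +1)
LNU@6: {A} ∩ {A,G} = {A} (intersection, +0)
GLNQUX@6: {A,C,T} ∩ {A} = {A} (intersection, +0)
GLNQUXZ@6: {A} ∪ {G} = {A,G} (union, +1)
GQ@7: {T} ∪ {G} = {G,T} (union, +1)
GQX@7: {G,T} ∩ {G} = {G} (intersection, +0)
NU@7: {T} ∪ {A} = {A,T} (union, +1)
LNU@7: {G} ∪ {A,T} = {A,G,T} (union, +1)
GLNQUX@7: {G} ∩ {A,G,T} = {G} (intersection, +0)
GLNQUXZ@7: {G} ∪ {C} = {C,G} (union, +1)
per-site changes: [3, 4, 3, 4, 4, 4, 4, 4]; total = 30

A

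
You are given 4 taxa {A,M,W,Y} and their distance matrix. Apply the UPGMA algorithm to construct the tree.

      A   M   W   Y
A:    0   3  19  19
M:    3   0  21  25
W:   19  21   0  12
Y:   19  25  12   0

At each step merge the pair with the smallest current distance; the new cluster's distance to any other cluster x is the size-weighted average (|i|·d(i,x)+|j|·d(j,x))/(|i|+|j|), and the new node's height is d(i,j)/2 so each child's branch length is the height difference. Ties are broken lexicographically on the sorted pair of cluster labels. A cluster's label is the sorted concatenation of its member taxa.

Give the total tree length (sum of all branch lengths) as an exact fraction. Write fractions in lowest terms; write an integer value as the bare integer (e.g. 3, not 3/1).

57/2

1. join A+M (d=3) ⇒ AM; edges |A|=3/2, |M|=3/2
  updated: d(AM,W)=20, d(AM,Y)=22
2. join W+Y (d=12) ⇒ WY; edges |W|=6, |Y|=6
  updated: d(AM,WY)=21
3. join AM+WY (d=21) ⇒ AMWY; edges |AM|=9, |WY|=9/2
final tree: ((A:3/2,M:3/2):9,(W:6,Y:6):9/2)
total length: 57/2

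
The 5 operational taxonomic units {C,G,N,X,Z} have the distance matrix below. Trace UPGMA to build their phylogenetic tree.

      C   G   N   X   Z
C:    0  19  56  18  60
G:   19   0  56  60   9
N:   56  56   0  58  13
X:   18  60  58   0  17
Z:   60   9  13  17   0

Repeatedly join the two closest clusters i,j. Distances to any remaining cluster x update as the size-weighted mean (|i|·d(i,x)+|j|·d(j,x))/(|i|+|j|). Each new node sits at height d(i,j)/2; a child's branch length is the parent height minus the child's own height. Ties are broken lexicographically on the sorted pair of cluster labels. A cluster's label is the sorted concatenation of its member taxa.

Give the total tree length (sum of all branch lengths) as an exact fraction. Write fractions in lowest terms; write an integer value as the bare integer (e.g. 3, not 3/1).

303/4

1. join G+Z (d=9) ⇒ GZ; edges |G|=9/2, |Z|=9/2
  updated: d(C,GZ)=79/2, d(GZ,N)=69/2, d(GZ,X)=77/2
2. join C+X (d=18) ⇒ CX; edges |C|=9, |X|=9
  updated: d(CX,GZ)=39, d(CX,N)=57
3. join GZ+N (d=69/2) ⇒ GNZ; edges |GZ|=51/4, |N|=69/4
  updated: d(CX,GNZ)=45
4. join CX+GNZ (d=45) ⇒ CGNXZ; edges |CX|=27/2, |GNZ|=21/4
final tree: ((C:9,X:9):27/2,((G:9/2,Z:9/2):51/4,N:69/4):21/4)
total length: 303/4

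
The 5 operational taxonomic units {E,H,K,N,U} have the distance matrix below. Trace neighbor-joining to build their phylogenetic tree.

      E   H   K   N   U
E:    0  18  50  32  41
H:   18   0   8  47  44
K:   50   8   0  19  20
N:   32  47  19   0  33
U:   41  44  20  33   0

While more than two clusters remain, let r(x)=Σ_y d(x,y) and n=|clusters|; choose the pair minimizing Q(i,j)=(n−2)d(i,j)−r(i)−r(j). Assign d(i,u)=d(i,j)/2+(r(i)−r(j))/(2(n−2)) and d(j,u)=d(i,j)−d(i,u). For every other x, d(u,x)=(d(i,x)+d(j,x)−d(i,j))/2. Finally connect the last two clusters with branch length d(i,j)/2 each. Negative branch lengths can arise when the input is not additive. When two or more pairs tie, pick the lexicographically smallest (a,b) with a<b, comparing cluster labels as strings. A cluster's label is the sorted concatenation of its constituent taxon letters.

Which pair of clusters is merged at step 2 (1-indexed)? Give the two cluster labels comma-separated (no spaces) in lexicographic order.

step 1: merge (E,H) at d=18, Q=-204; branch lengths E→13, H→5; new cluster EH
  updated: d(EH,K)=20, d(EH,N)=61/2, d(EH,U)=67/2
step 2: merge (EH,N) at d=61/2, Q=-211/2; branch lengths EH→125/8, N→119/8; new cluster EHN
  updated: d(EHN,K)=17/4, d(EHN,U)=18
step 3: merge (EHN,K) at d=17/4, Q=-169/4; branch lengths EHN→9/8, K→25/8; new cluster EHKN
  updated: d(EHKN,U)=135/8
step 4: merge (EHKN,U) at d=135/8; branch lengths EHKN→135/16, U→135/16; new cluster EHKNU
final tree: ((((E:13,H:5):125/8,N:119/8):9/8,K:25/8):135/16,U:135/16)
total length: 557/8

EH,N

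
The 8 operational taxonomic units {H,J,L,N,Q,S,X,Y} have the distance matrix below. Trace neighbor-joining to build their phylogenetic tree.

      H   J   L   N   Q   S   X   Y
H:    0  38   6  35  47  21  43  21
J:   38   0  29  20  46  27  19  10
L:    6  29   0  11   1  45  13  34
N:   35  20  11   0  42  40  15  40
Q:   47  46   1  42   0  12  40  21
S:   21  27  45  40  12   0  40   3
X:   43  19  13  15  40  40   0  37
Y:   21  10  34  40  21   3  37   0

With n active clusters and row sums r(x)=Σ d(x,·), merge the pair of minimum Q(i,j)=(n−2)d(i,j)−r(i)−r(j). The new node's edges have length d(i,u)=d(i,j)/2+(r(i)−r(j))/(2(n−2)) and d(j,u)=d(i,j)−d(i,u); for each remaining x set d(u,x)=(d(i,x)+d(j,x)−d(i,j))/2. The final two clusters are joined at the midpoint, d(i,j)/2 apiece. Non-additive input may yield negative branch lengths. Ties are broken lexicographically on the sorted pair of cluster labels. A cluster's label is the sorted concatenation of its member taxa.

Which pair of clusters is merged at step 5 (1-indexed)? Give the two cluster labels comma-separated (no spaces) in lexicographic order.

HLQSY,J

step 1: merge (L,Q) at d=1, Q=-342; branch lengths L→-16/3, Q→19/3; new cluster LQ
  updated: d(H,LQ)=26, d(J,LQ)=37, d(LQ,N)=26, d(LQ,S)=28, d(LQ,X)=26, d(LQ,Y)=27
step 2: merge (S,Y) at d=3, Q=-282; branch lengths S→18/5, Y→-3/5; new cluster SY
  updated: d(H,SY)=39/2, d(J,SY)=17, d(LQ,SY)=26, d(N,SY)=77/2, d(SY,X)=37
step 3: merge (H,SY) at d=39/2, Q=-443/2; branch lengths H→203/16, SY→109/16; new cluster HSY
  updated: d(HSY,J)=71/4, d(HSY,LQ)=65/4, d(HSY,N)=27, d(HSY,X)=121/4
step 4: merge (HSY,LQ) at d=65/4, Q=-591/4; branch lengths HSY→139/24, LQ→251/24; new cluster HLQSY
  updated: d(HLQSY,J)=77/4, d(HLQSY,N)=147/8, d(HLQSY,X)=20
step 5: merge (HLQSY,J) at d=77/4, Q=-619/8; branch lengths HLQSY→303/32, J→313/32; new cluster HJLQSY
  updated: d(HJLQSY,N)=153/16, d(HJLQSY,X)=79/8
step 6: merge (HJLQSY,N) at d=153/16, Q=-551/16; branch lengths HJLQSY→71/32, N→235/32; new cluster HJLNQSY
  updated: d(HJLNQSY,X)=245/32
step 7: merge (HJLNQSY,X) at d=245/32; branch lengths HJLNQSY→245/64, X→245/64; new cluster HJLNQSXY
final tree: (((((H:203/16,(S:18/5,Y:-3/5):109/16):139/24,(L:-16/3,Q:19/3):251/24):303/32,J:313/32):71/32,N:235/32):245/64,X:245/64)
total length: 2439/32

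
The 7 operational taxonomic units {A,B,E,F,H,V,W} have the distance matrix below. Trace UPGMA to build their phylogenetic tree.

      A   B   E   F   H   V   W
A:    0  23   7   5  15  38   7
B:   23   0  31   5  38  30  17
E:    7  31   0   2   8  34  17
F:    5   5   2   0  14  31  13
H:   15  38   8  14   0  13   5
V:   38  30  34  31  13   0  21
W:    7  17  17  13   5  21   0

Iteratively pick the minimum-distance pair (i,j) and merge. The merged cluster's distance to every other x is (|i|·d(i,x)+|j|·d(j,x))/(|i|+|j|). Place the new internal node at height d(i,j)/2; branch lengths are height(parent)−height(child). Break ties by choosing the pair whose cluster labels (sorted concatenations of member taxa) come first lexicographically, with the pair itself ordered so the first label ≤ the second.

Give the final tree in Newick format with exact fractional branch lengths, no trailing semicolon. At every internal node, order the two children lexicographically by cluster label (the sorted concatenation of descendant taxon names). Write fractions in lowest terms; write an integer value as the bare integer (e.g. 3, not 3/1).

((((A:3,(E:1,F:1):2):19/6,(H:5/2,W:5/2):11/3):157/30,B:57/5):151/60,V:167/12)

step 1: merge (E,F) at d=2; branch lengths E→1, F→1; new cluster EF
  updated: d(A,EF)=6, d(B,EF)=18, d(EF,H)=11, d(EF,V)=65/2, d(EF,W)=15
step 2: merge (H,W) at d=5; branch lengths H→5/2, W→5/2; new cluster HW
  updated: d(A,HW)=11, d(B,HW)=55/2, d(EF,HW)=13, d(HW,V)=17
step 3: merge (A,EF) at d=6; branch lengths A→3, EF→2; new cluster AEF
  updated: d(AEF,B)=59/3, d(AEF,HW)=37/3, d(AEF,V)=103/3
step 4: merge (AEF,HW) at d=37/3; branch lengths AEF→19/6, HW→11/3; new cluster AEFHW
  updated: d(AEFHW,B)=114/5, d(AEFHW,V)=137/5
step 5: merge (AEFHW,B) at d=114/5; branch lengths AEFHW→157/30, B→57/5; new cluster ABEFHW
  updated: d(ABEFHW,V)=167/6
step 6: merge (ABEFHW,V) at d=167/6; branch lengths ABEFHW→151/60, V→167/12; new cluster ABEFHVW
final tree: ((((A:3,(E:1,F:1):2):19/6,(H:5/2,W:5/2):11/3):157/30,B:57/5):151/60,V:167/12)
total length: 519/10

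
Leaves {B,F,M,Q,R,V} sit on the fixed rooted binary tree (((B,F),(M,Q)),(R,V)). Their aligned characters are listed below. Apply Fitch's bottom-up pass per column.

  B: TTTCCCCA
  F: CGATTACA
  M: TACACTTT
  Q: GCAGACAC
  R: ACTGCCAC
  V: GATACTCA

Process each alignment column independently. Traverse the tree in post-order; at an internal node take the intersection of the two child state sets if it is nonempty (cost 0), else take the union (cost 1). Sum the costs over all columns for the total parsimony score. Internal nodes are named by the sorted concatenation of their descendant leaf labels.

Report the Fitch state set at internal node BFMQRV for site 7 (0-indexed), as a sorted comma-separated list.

site 0, node BF: B={T} ∪ F={C} → {C,T} (+1)
site 0, node MQ: M={T} ∪ Q={G} → {G,T} (+1)
site 0, node BFMQ: BF={C,T} ∩ MQ={G,T} → {T} (+0)
site 0, node RV: R={A} ∪ V={G} → {A,G} (+1)
site 0, node BFMQRV: BFMQ={T} ∪ RV={A,G} → {A,G,T} (+1)
site 1, node BF: B={T} ∪ F={G} → {G,T} (+1)
site 1, node MQ: M={A} ∪ Q={C} → {A,C} (+1)
site 1, node BFMQ: BF={G,T} ∪ MQ={A,C} → {A,C,G,T} (+1)
site 1, node RV: R={C} ∪ V={A} → {A,C} (+1)
site 1, node BFMQRV: BFMQ={A,C,G,T} ∩ RV={A,C} → {A,C} (+0)
site 2, node BF: B={T} ∪ F={A} → {A,T} (+1)
site 2, node MQ: M={C} ∪ Q={A} → {A,C} (+1)
site 2, node BFMQ: BF={A,T} ∩ MQ={A,C} → {A} (+0)
site 2, node RV: R={T} ∩ V={T} → {T} (+0)
site 2, node BFMQRV: BFMQ={A} ∪ RV={T} → {A,T} (+1)
site 3, node BF: B={C} ∪ F={T} → {C,T} (+1)
site 3, node MQ: M={A} ∪ Q={G} → {A,G} (+1)
site 3, node BFMQ: BF={C,T} ∪ MQ={A,G} → {A,C,G,T} (+1)
site 3, node RV: R={G} ∪ V={A} → {A,G} (+1)
site 3, node BFMQRV: BFMQ={A,C,G,T} ∩ RV={A,G} → {A,G} (+0)
site 4, node BF: B={C} ∪ F={T} → {C,T} (+1)
site 4, node MQ: M={C} ∪ Q={A} → {A,C} (+1)
site 4, node BFMQ: BF={C,T} ∩ MQ={A,C} → {C} (+0)
site 4, node RV: R={C} ∩ V={C} → {C} (+0)
site 4, node BFMQRV: BFMQ={C} ∩ RV={C} → {C} (+0)
site 5, node BF: B={C} ∪ F={A} → {A,C} (+1)
site 5, node MQ: M={T} ∪ Q={C} → {C,T} (+1)
site 5, node BFMQ: BF={A,C} ∩ MQ={C,T} → {C} (+0)
site 5, node RV: R={C} ∪ V={T} → {C,T} (+1)
site 5, node BFMQRV: BFMQ={C} ∩ RV={C,T} → {C} (+0)
site 6, node BF: B={C} ∩ F={C} → {C} (+0)
site 6, node MQ: M={T} ∪ Q={A} → {A,T} (+1)
site 6, node BFMQ: BF={C} ∪ MQ={A,T} → {A,C,T} (+1)
site 6, node RV: R={A} ∪ V={C} → {A,C} (+1)
site 6, node BFMQRV: BFMQ={A,C,T} ∩ RV={A,C} → {A,C} (+0)
site 7, node BF: B={A} ∩ F={A} → {A} (+0)
site 7, node MQ: M={T} ∪ Q={C} → {C,T} (+1)
site 7, node BFMQ: BF={A} ∪ MQ={C,T} → {A,C,T} (+1)
site 7, node RV: R={C} ∪ V={A} → {A,C} (+1)
site 7, node BFMQRV: BFMQ={A,C,T} ∩ RV={A,C} → {A,C} (+0)
per-site changes: [4, 4, 3, 4, 2, 3, 3, 3]; total = 26

A,C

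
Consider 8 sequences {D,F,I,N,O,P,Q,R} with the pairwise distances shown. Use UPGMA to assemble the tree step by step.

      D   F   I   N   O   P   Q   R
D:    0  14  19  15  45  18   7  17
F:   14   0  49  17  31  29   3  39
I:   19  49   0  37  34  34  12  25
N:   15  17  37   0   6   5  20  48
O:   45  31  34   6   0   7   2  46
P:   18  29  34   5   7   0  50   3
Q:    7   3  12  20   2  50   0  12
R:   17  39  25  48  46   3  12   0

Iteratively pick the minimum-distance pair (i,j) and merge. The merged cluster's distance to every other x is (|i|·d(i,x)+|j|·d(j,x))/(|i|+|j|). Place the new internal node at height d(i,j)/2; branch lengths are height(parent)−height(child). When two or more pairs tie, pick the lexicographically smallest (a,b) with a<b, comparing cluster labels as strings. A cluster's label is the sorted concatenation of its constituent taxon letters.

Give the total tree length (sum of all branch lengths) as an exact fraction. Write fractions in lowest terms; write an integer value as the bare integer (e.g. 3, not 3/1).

4163/60

step 1: merge (O,Q) at d=2; branch lengths O→1, Q→1; new cluster OQ
  updated: d(D,OQ)=26, d(F,OQ)=17, d(I,OQ)=23, d(N,OQ)=13, d(OQ,P)=57/2, d(OQ,R)=29
step 2: merge (P,R) at d=3; branch lengths P→3/2, R→3/2; new cluster PR
  updated: d(D,PR)=35/2, d(F,PR)=34, d(I,PR)=59/2, d(N,PR)=53/2, d(OQ,PR)=115/4
step 3: merge (N,OQ) at d=13; branch lengths N→13/2, OQ→11/2; new cluster NOQ
  updated: d(D,NOQ)=67/3, d(F,NOQ)=17, d(I,NOQ)=83/3, d(NOQ,PR)=28
step 4: merge (D,F) at d=14; branch lengths D→7, F→7; new cluster DF
  updated: d(DF,I)=34, d(DF,NOQ)=59/3, d(DF,PR)=103/4
step 5: merge (DF,NOQ) at d=59/3; branch lengths DF→17/6, NOQ→10/3; new cluster DFNOQ
  updated: d(DFNOQ,I)=151/5, d(DFNOQ,PR)=271/10
step 6: merge (DFNOQ,PR) at d=271/10; branch lengths DFNOQ→223/60, PR→241/20; new cluster DFNOPQR
  updated: d(DFNOPQR,I)=30
step 7: merge (DFNOPQR,I) at d=30; branch lengths DFNOPQR→29/20, I→15; new cluster DFINOPQR
final tree: ((((D:7,F:7):17/6,(N:13/2,(O:1,Q:1):11/2):10/3):223/60,(P:3/2,R:3/2):241/20):29/20,I:15)
total length: 4163/60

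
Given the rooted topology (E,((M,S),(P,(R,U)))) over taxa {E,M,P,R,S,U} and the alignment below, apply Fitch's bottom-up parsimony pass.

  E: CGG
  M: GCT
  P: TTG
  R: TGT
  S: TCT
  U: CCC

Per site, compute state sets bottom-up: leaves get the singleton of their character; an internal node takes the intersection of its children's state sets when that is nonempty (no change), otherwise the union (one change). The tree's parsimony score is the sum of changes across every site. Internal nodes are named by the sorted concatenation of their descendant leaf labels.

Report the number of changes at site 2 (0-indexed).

3

[col 0] MS: children M:{G}, S:{T} ∪→ {G,T}; cost 1
[col 0] RU: children R:{T}, U:{C} ∪→ {C,T}; cost 1
[col 0] PRU: children P:{T}, RU:{C,T} ∩→ {T}; cost 0
[col 0] MPRSU: children MS:{G,T}, PRU:{T} ∩→ {T}; cost 0
[col 0] EMPRSU: children E:{C}, MPRSU:{T} ∪→ {C,T}; cost 1
[col 1] MS: children M:{C}, S:{C} ∩→ {C}; cost 0
[col 1] RU: children R:{G}, U:{C} ∪→ {C,G}; cost 1
[col 1] PRU: children P:{T}, RU:{C,G} ∪→ {C,G,T}; cost 1
[col 1] MPRSU: children MS:{C}, PRU:{C,G,T} ∩→ {C}; cost 0
[col 1] EMPRSU: children E:{G}, MPRSU:{C} ∪→ {C,G}; cost 1
[col 2] MS: children M:{T}, S:{T} ∩→ {T}; cost 0
[col 2] RU: children R:{T}, U:{C} ∪→ {C,T}; cost 1
[col 2] PRU: children P:{G}, RU:{C,T} ∪→ {C,G,T}; cost 1
[col 2] MPRSU: children MS:{T}, PRU:{C,G,T} ∩→ {T}; cost 0
[col 2] EMPRSU: children E:{G}, MPRSU:{T} ∪→ {G,T}; cost 1
per-site changes: [3, 3, 3]; total = 9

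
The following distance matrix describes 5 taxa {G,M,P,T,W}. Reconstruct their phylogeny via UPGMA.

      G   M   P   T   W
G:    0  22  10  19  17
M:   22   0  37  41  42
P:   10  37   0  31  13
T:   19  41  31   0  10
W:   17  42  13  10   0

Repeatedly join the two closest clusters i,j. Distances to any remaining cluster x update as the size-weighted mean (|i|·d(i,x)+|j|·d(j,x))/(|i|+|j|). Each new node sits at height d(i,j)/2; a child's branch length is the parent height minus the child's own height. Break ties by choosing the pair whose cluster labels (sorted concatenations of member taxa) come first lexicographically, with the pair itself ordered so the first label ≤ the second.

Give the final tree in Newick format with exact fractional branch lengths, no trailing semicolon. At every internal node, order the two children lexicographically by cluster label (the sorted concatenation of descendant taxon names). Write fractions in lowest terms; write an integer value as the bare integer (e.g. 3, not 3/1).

(((G:5,P:5):5,(T:5,W:5):5):31/4,M:71/4)

step 1: merge (G,P) at d=10; branch lengths G→5, P→5; new cluster GP
  updated: d(GP,M)=59/2, d(GP,T)=25, d(GP,W)=15
step 2: merge (T,W) at d=10; branch lengths T→5, W→5; new cluster TW
  updated: d(GP,TW)=20, d(M,TW)=83/2
step 3: merge (GP,TW) at d=20; branch lengths GP→5, TW→5; new cluster GPTW
  updated: d(GPTW,M)=71/2
step 4: merge (GPTW,M) at d=71/2; branch lengths GPTW→31/4, M→71/4; new cluster GMPTW
final tree: (((G:5,P:5):5,(T:5,W:5):5):31/4,M:71/4)
total length: 111/2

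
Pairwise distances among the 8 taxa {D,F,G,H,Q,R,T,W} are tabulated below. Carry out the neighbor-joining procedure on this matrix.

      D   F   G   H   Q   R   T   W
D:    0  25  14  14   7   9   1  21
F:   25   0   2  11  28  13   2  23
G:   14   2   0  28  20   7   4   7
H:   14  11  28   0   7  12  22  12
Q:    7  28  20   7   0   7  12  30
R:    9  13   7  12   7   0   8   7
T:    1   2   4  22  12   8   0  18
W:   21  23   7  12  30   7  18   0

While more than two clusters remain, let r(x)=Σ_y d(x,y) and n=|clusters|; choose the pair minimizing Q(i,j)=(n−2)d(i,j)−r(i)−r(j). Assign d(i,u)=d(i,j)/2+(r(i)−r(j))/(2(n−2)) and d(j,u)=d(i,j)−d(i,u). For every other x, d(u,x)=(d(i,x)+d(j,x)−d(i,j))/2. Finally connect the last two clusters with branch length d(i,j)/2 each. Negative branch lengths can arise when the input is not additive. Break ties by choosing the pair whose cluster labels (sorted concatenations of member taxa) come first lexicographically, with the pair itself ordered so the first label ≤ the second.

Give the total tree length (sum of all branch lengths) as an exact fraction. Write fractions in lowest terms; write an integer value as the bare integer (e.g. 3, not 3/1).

iteration 1: select H,Q (d=7, Q=-175); attach at lengths (37/12, 47/12); label the merged cluster HQ
  updated: d(D,HQ)=7, d(F,HQ)=16, d(G,HQ)=41/2, d(HQ,R)=6, d(HQ,T)=27/2, d(HQ,W)=35/2
iteration 2: select F,G (d=2, Q=-251/2); attach at lengths (73/20, -33/20); label the merged cluster FG
  updated: d(D,FG)=37/2, d(FG,HQ)=69/4, d(FG,R)=9, d(FG,T)=2, d(FG,W)=14
iteration 3: select FG,T (d=2, Q=-381/4); attach at lengths (105/32, -41/32); label the merged cluster FGT
  updated: d(D,FGT)=35/4, d(FGT,HQ)=115/8, d(FGT,R)=15/2, d(FGT,W)=15
iteration 4: select D,HQ (d=7, Q=-557/8); attach at lengths (175/48, 161/48); label the merged cluster DHQ
  updated: d(DHQ,FGT)=129/16, d(DHQ,R)=4, d(DHQ,W)=63/4
iteration 5: select DHQ,FGT (d=129/16, Q=-169/4); attach at lengths (107/32, 151/32); label the merged cluster DFGHQT
  updated: d(DFGHQT,R)=55/32, d(DFGHQT,W)=363/32
iteration 6: select DFGHQT,R (d=55/32, Q=-321/16); attach at lengths (97/32, -21/16); label the merged cluster DFGHQRT
  updated: d(DFGHQRT,W)=133/16
iteration 7: select DFGHQRT,W (d=133/16); attach at lengths (133/32, 133/32); label the merged cluster DFGHQRTW
final tree: ((((D:175/48,(H:37/12,Q:47/12):161/48):107/32,((F:73/20,G:-33/20):105/32,T:-41/32):151/32):97/32,R:-21/16):133/32,W:133/32)
total length: 1155/32

1155/32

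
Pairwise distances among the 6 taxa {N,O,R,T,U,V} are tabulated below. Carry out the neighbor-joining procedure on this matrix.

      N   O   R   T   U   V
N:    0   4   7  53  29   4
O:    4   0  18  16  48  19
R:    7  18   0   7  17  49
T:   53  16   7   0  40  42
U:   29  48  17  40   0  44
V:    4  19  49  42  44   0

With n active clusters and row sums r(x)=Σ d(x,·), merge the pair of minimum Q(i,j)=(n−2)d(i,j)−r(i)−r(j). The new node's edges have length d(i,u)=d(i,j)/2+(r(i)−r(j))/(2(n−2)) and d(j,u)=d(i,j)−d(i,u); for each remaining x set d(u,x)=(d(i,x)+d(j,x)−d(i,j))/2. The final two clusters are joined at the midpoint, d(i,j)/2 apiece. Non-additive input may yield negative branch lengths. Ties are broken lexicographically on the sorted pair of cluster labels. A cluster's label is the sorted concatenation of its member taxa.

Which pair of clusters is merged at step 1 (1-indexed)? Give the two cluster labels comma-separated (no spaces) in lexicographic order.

N,V

step 1: merge (N,V) at d=4, Q=-239; branch lengths N→-45/8, V→77/8; new cluster NV
  updated: d(NV,O)=19/2, d(NV,R)=26, d(NV,T)=91/2, d(NV,U)=69/2
step 2: merge (NV,O) at d=19/2, Q=-357/2; branch lengths NV→35/4, O→3/4; new cluster NOV
  updated: d(NOV,R)=69/4, d(NOV,T)=26, d(NOV,U)=73/2
step 3: merge (NOV,T) at d=26, Q=-403/4; branch lengths NOV→235/16, T→181/16; new cluster NOTV
  updated: d(NOTV,R)=-7/8, d(NOTV,U)=101/4
step 4: merge (NOTV,R) at d=-7/8, Q=-331/8; branch lengths NOTV→59/16, R→-73/16; new cluster NORTV
  updated: d(NORTV,U)=345/16
step 5: merge (NORTV,U) at d=345/16; branch lengths NORTV→345/32, U→345/32; new cluster NORTUV
final tree: (((((N:-45/8,V:77/8):35/4,O:3/4):235/16,T:181/16):59/16,R:-73/16):345/32,U:345/32)
total length: 963/16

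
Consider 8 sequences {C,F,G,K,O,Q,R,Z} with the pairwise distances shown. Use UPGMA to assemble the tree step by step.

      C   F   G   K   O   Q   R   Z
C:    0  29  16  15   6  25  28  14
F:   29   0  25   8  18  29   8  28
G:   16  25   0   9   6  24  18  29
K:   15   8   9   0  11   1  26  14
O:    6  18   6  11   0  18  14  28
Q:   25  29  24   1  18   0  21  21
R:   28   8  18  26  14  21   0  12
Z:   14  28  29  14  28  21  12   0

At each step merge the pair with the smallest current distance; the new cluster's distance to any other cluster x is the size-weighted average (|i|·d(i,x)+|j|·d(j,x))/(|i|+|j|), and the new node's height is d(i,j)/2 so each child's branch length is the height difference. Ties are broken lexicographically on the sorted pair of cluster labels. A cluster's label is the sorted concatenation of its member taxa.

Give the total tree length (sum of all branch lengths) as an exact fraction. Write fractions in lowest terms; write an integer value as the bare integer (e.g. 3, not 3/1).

1. join K+Q (d=1) ⇒ KQ; edges |K|=1/2, |Q|=1/2
  updated: d(C,KQ)=20, d(F,KQ)=37/2, d(G,KQ)=33/2, d(KQ,O)=29/2, d(KQ,R)=47/2, d(KQ,Z)=35/2
2. join C+O (d=6) ⇒ CO; edges |C|=3, |O|=3
  updated: d(CO,F)=47/2, d(CO,G)=11, d(CO,KQ)=69/4, d(CO,R)=21, d(CO,Z)=21
3. join F+R (d=8) ⇒ FR; edges |F|=4, |R|=4
  updated: d(CO,FR)=89/4, d(FR,G)=43/2, d(FR,KQ)=21, d(FR,Z)=20
4. join CO+G (d=11) ⇒ CGO; edges |CO|=5/2, |G|=11/2
  updated: d(CGO,FR)=22, d(CGO,KQ)=17, d(CGO,Z)=71/3
5. join CGO+KQ (d=17) ⇒ CGKOQ; edges |CGO|=3, |KQ|=8
  updated: d(CGKOQ,FR)=108/5, d(CGKOQ,Z)=106/5
6. join FR+Z (d=20) ⇒ FRZ; edges |FR|=6, |Z|=10
  updated: d(CGKOQ,FRZ)=322/15
7. join CGKOQ+FRZ (d=322/15) ⇒ CFGKOQRZ; edges |CGKOQ|=67/30, |FRZ|=11/15
final tree: ((((C:3,O:3):5/2,G:11/2):3,(K:1/2,Q:1/2):8):67/30,((F:4,R:4):6,Z:10):11/15)
total length: 1589/30

1589/30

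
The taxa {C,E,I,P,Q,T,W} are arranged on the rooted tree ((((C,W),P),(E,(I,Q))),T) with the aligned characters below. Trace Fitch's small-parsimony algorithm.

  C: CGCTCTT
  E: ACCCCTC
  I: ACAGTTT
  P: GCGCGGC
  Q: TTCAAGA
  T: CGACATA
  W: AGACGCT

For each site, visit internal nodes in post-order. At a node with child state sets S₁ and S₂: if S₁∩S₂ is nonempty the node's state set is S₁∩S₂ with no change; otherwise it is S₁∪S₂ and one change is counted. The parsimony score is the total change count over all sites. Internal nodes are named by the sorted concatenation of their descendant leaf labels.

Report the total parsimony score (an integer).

25

[col 0] CW: children C:{C}, W:{A} ∪→ {A,C}; cost 1
[col 0] CPW: children CW:{A,C}, P:{G} ∪→ {A,C,G}; cost 1
[col 0] IQ: children I:{A}, Q:{T} ∪→ {A,T}; cost 1
[col 0] EIQ: children E:{A}, IQ:{A,T} ∩→ {A}; cost 0
[col 0] CEIPQW: children CPW:{A,C,G}, EIQ:{A} ∩→ {A}; cost 0
[col 0] CEIPQTW: children CEIPQW:{A}, T:{C} ∪→ {A,C}; cost 1
[col 1] CW: children C:{G}, W:{G} ∩→ {G}; cost 0
[col 1] CPW: children CW:{G}, P:{C} ∪→ {C,G}; cost 1
[col 1] IQ: children I:{C}, Q:{T} ∪→ {C,T}; cost 1
[col 1] EIQ: children E:{C}, IQ:{C,T} ∩→ {C}; cost 0
[col 1] CEIPQW: children CPW:{C,G}, EIQ:{C} ∩→ {C}; cost 0
[col 1] CEIPQTW: children CEIPQW:{C}, T:{G} ∪→ {C,G}; cost 1
[col 2] CW: children C:{C}, W:{A} ∪→ {A,C}; cost 1
[col 2] CPW: children CW:{A,C}, P:{G} ∪→ {A,C,G}; cost 1
[col 2] IQ: children I:{A}, Q:{C} ∪→ {A,C}; cost 1
[col 2] EIQ: children E:{C}, IQ:{A,C} ∩→ {C}; cost 0
[col 2] CEIPQW: children CPW:{A,C,G}, EIQ:{C} ∩→ {C}; cost 0
[col 2] CEIPQTW: children CEIPQW:{C}, T:{A} ∪→ {A,C}; cost 1
[col 3] CW: children C:{T}, W:{C} ∪→ {C,T}; cost 1
[col 3] CPW: children CW:{C,T}, P:{C} ∩→ {C}; cost 0
[col 3] IQ: children I:{G}, Q:{A} ∪→ {A,G}; cost 1
[col 3] EIQ: children E:{C}, IQ:{A,G} ∪→ {A,C,G}; cost 1
[col 3] CEIPQW: children CPW:{C}, EIQ:{A,C,G} ∩→ {C}; cost 0
[col 3] CEIPQTW: children CEIPQW:{C}, T:{C} ∩→ {C}; cost 0
[col 4] CW: children C:{C}, W:{G} ∪→ {C,G}; cost 1
[col 4] CPW: children CW:{C,G}, P:{G} ∩→ {G}; cost 0
[col 4] IQ: children I:{T}, Q:{A} ∪→ {A,T}; cost 1
[col 4] EIQ: children E:{C}, IQ:{A,T} ∪→ {A,C,T}; cost 1
[col 4] CEIPQW: children CPW:{G}, EIQ:{A,C,T} ∪→ {A,C,G,T}; cost 1
[col 4] CEIPQTW: children CEIPQW:{A,C,G,T}, T:{A} ∩→ {A}; cost 0
[col 5] CW: children C:{T}, W:{C} ∪→ {C,T}; cost 1
[col 5] CPW: children CW:{C,T}, P:{G} ∪→ {C,G,T}; cost 1
[col 5] IQ: children I:{T}, Q:{G} ∪→ {G,T}; cost 1
[col 5] EIQ: children E:{T}, IQ:{G,T} ∩→ {T}; cost 0
[col 5] CEIPQW: children CPW:{C,G,T}, EIQ:{T} ∩→ {T}; cost 0
[col 5] CEIPQTW: children CEIPQW:{T}, T:{T} ∩→ {T}; cost 0
[col 6] CW: children C:{T}, W:{T} ∩→ {T}; cost 0
[col 6] CPW: children CW:{T}, P:{C} ∪→ {C,T}; cost 1
[col 6] IQ: children I:{T}, Q:{A} ∪→ {A,T}; cost 1
[col 6] EIQ: children E:{C}, IQ:{A,T} ∪→ {A,C,T}; cost 1
[col 6] CEIPQW: children CPW:{C,T}, EIQ:{A,C,T} ∩→ {C,T}; cost 0
[col 6] CEIPQTW: children CEIPQW:{C,T}, T:{A} ∪→ {A,C,T}; cost 1
per-site changes: [4, 3, 4, 3, 4, 3, 4]; total = 25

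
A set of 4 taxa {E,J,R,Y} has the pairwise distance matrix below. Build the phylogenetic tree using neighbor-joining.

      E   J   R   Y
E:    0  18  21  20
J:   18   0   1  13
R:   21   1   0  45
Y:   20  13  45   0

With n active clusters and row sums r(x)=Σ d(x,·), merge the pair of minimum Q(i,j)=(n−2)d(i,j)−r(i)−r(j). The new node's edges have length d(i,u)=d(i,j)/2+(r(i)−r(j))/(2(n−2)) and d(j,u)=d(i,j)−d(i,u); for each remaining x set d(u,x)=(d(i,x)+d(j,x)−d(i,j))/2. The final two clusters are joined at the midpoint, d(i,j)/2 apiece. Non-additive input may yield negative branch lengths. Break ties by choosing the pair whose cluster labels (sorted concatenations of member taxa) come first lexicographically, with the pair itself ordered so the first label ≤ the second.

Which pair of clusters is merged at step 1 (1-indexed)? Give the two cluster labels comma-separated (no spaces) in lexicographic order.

E,Y

step 1: merge (E,Y) at d=20, Q=-97; branch lengths E→21/4, Y→59/4; new cluster EY
  updated: d(EY,J)=11/2, d(EY,R)=23
step 2: merge (EY,J) at d=11/2, Q=-59/2; branch lengths EY→55/4, J→-33/4; new cluster EJY
  updated: d(EJY,R)=37/4
step 3: merge (EJY,R) at d=37/4; branch lengths EJY→37/8, R→37/8; new cluster EJRY
final tree: (((E:21/4,Y:59/4):55/4,J:-33/4):37/8,R:37/8)
total length: 139/4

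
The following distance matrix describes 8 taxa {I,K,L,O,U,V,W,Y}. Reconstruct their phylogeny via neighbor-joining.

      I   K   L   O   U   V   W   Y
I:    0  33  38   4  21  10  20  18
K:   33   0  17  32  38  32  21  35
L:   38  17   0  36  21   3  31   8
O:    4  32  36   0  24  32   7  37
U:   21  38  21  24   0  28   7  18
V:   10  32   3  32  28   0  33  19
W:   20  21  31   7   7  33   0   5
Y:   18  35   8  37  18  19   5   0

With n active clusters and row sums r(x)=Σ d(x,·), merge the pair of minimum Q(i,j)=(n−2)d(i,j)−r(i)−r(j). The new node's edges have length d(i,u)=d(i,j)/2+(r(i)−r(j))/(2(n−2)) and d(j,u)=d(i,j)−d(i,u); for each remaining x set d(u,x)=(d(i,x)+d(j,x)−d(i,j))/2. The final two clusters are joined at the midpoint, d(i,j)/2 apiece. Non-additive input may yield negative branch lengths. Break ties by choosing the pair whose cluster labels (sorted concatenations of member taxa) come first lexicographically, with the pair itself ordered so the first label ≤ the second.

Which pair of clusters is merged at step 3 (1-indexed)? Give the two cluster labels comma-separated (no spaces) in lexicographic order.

1. join L+V (d=3, Q=-293) ⇒ LV; edges |L|=5/4, |V|=7/4
  updated: d(I,LV)=45/2, d(K,LV)=23, d(LV,O)=65/2, d(LV,U)=23, d(LV,W)=61/2, d(LV,Y)=12
2. join I+O (d=4, Q=-235) ⇒ IO; edges |I|=1/5, |O|=19/5
  updated: d(IO,K)=61/2, d(IO,LV)=51/2, d(IO,U)=41/2, d(IO,W)=23/2, d(IO,Y)=51/2
3. join K+LV (d=23, Q=-339/2) ⇒ KLV; edges |K|=251/16, |LV|=117/16
  updated: d(IO,KLV)=33/2, d(KLV,U)=19, d(KLV,W)=57/4, d(KLV,Y)=12
4. join IO+KLV (d=33/2, Q=-345/4) ⇒ IKLOV; edges |IO|=247/24, |KLV|=149/24
  updated: d(IKLOV,U)=23/2, d(IKLOV,W)=37/8, d(IKLOV,Y)=21/2
5. join IKLOV+U (d=23/2, Q=-321/8) ⇒ IKLOUV; edges |IKLOV|=105/32, |U|=263/32
  updated: d(IKLOUV,W)=1/16, d(IKLOUV,Y)=17/2
6. join IKLOUV+W (d=1/16, Q=-217/16) ⇒ IKLOUVW; edges |IKLOUV|=57/32, |W|=-55/32
  updated: d(IKLOUVW,Y)=215/32
7. join IKLOUVW+Y (d=215/32) ⇒ IKLOUVWY; edges |IKLOUVW|=215/64, |Y|=215/64
final tree: (((((I:1/5,O:19/5):247/24,(K:251/16,(L:5/4,V:7/4):117/16):149/24):105/32,U:263/32):57/32,W:-55/32):215/64,Y:215/64)
total length: 2073/32

K,LV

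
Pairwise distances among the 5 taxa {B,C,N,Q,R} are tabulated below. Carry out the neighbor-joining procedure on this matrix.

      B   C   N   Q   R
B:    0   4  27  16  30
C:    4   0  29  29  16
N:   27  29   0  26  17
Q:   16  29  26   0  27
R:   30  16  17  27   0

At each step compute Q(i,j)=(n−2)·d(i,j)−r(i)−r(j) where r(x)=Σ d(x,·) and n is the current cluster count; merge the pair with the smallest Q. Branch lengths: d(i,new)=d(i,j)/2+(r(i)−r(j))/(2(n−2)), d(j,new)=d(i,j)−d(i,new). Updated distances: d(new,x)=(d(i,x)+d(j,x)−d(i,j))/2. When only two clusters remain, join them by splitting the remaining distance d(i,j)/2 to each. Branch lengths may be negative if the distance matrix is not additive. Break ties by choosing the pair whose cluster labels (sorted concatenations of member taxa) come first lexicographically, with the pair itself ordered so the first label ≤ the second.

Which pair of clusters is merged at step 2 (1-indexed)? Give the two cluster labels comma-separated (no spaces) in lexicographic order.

iteration 1: select B,C (d=4, Q=-143); attach at lengths (11/6, 13/6); label the merged cluster BC
  updated: d(BC,N)=26, d(BC,Q)=41/2, d(BC,R)=21
iteration 2: select BC,Q (d=41/2, Q=-100); attach at lengths (35/4, 47/4); label the merged cluster BCQ
  updated: d(BCQ,N)=63/4, d(BCQ,R)=55/4
iteration 3: select BCQ,N (d=63/4, Q=-93/2); attach at lengths (25/4, 19/2); label the merged cluster BCNQ
  updated: d(BCNQ,R)=15/2
iteration 4: select BCNQ,R (d=15/2); attach at lengths (15/4, 15/4); label the merged cluster BCNQR
final tree: ((((B:11/6,C:13/6):35/4,Q:47/4):25/4,N:19/2):15/4,R:15/4)
total length: 191/4

BC,Q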